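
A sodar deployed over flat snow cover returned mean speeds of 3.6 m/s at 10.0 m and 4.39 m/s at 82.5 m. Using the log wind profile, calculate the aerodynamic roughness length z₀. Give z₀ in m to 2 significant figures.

Log law: V(z) ∝ ln(z/z₀). With r = V₁/V₂ = 3.6/4.39 = 0.82005,
r · ln(z₂/z₀) = ln(z₁/z₀) ⇒ ln z₀ = (ln z₁ − r·ln z₂)/(1 − r)
ln z₀ = (2.30259 − 0.82005×4.41280) / 0.17995 = -7.3136
z₀ = exp(-7.3136) = 0.0006664 m

z₀ ≈ 0.00067 m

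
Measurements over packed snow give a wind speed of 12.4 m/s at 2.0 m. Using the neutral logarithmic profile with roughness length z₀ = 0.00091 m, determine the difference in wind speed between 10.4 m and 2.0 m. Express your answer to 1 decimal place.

Log law: V₂ = V₁ · ln(z₂/z₀)/ln(z₁/z₀) = 12.4 × 9.3439/7.6952 = 15.0566 m/s
ΔV = 15.0566 − 12.4 = 2.6566 m/s

2.7 m/s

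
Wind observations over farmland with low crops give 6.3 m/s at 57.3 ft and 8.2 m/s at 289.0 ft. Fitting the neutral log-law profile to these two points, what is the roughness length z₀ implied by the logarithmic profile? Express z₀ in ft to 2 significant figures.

z₀ ≈ 0.27 ft

Log law: V(z) ∝ ln(z/z₀). With r = V₁/V₂ = 6.3/8.2 = 0.76829,
r · ln(z₂/z₀) = ln(z₁/z₀) ⇒ ln z₀ = (ln z₁ − r·ln z₂)/(1 − r)
ln z₀ = (4.04830 − 0.76829×5.66643) / 0.23171 = -1.3171
z₀ = exp(-1.3171) = 0.2679 ft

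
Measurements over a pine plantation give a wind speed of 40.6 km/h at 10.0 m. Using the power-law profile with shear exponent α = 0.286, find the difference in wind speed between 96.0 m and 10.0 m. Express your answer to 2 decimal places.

Power law: V₂ = V₁ · (z₂/z₁)^α = 40.6 × (9.6000)^0.286 = 77.5275 km/h
ΔV = 77.5275 − 40.6 = 36.9275 km/h

36.93 km/h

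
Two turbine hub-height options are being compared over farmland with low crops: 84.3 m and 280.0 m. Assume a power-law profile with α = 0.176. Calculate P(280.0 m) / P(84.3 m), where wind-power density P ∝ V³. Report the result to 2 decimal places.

Speed ratio: V_B/V_A = (z_B/z_A)^α = (280.0/84.3)^0.176 = (3.3215)^0.176 = 1.23525
Power-density ratio: P_B/P_A = (V_B/V_A)³ = (1.23525)³ = 1.88479

1.88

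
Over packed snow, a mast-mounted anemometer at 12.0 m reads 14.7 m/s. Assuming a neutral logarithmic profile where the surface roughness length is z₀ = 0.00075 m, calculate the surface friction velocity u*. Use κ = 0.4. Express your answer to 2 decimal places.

u* ≈ 0.61 m/s

Log law: V(z) = (u*/κ) · ln(z/z₀) ⇒ u* = κ · V / ln(z/z₀)
u* = 0.4 × 14.7 / ln(12.0/0.00075) = 0.4 × 14.7 / 9.6803
   = 5.8800 / 9.6803 = 0.6074 m/s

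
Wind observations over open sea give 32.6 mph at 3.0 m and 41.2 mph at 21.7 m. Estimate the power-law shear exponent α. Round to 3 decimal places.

α ≈ 0.118

Power law: V₂/V₁ = (z₂/z₁)^α ⇒ α = ln(V₂/V₁) / ln(z₂/z₁)
α = ln(41.2/32.6) / ln(21.7/3.0) = ln(1.2638) / ln(7.2333)
  = 0.23413 / 1.97870 = 0.11832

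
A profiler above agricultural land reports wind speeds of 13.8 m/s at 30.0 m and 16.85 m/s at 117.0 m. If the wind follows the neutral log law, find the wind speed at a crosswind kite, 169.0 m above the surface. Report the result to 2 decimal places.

17.67 m/s

Log law: V ∝ ln(z/z₀). From the pair, with r = V₁/V₂ = 0.81899,
ln z₀ = (ln z₁ − r·ln z₂)/(1 − r) = (3.4012 − 0.81899×4.7622)/0.18101 = -2.7567 → z₀ = 0.06350 m
V₃ = V₁ · ln(z₃/z₀)/ln(z₁/z₀) = 13.8 × 7.8866/6.1579 = 17.6741 m/s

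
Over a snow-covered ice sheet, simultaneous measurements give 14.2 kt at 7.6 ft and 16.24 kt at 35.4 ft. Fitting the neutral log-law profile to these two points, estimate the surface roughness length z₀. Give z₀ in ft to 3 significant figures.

Log law: V(z) ∝ ln(z/z₀). With r = V₁/V₂ = 14.2/16.24 = 0.87438,
r · ln(z₂/z₀) = ln(z₁/z₀) ⇒ ln z₀ = (ln z₁ − r·ln z₂)/(1 − r)
ln z₀ = (2.02815 − 0.87438×3.56671) / 0.12562 = -8.6815
z₀ = exp(-8.6815) = 0.0001697 ft

z₀ ≈ 0.000170 ft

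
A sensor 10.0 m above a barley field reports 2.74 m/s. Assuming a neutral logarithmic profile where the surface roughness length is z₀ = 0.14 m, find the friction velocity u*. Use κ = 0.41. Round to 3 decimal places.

u* ≈ 0.263 m/s

Log law: V(z) = (u*/κ) · ln(z/z₀) ⇒ u* = κ · V / ln(z/z₀)
u* = 0.41 × 2.74 / ln(10.0/0.14) = 0.41 × 2.74 / 4.2687
   = 1.1234 / 4.2687 = 0.2632 m/s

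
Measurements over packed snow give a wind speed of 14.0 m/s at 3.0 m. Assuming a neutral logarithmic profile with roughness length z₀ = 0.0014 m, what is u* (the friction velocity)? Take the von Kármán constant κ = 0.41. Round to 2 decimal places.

Log law: V(z) = (u*/κ) · ln(z/z₀) ⇒ u* = κ · V / ln(z/z₀)
u* = 0.41 × 14.0 / ln(3.0/0.0014) = 0.41 × 14.0 / 7.6699
   = 5.7400 / 7.6699 = 0.7484 m/s

u* ≈ 0.75 m/s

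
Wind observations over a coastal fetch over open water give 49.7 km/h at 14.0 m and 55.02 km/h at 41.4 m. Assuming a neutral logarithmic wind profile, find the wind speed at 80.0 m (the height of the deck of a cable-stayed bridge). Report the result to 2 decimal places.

Log law: V ∝ ln(z/z₀). From the pair, with r = V₁/V₂ = 0.90331,
ln z₀ = (ln z₁ − r·ln z₂)/(1 − r) = (2.6391 − 0.90331×3.7233)/0.09669 = -7.4899 → z₀ = 0.0005587 m
V₃ = V₁ · ln(z₃/z₀)/ln(z₁/z₀) = 49.7 × 11.8719/10.1289 = 58.2523 km/h

58.25 km/h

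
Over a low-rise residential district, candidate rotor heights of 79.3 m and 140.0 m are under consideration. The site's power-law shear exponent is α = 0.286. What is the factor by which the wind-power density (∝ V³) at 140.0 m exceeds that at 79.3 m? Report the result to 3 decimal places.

1.629

Speed ratio: V_B/V_A = (z_B/z_A)^α = (140.0/79.3)^0.286 = (1.7654)^0.286 = 1.17652
Power-density ratio: P_B/P_A = (V_B/V_A)³ = (1.17652)³ = 1.62855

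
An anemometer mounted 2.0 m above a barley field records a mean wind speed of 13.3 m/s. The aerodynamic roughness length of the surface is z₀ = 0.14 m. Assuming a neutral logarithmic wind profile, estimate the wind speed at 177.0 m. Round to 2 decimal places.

Log law: V(z) ∝ ln(z/z₀), so V₂/V₁ = ln(z₂/z₀) / ln(z₁/z₀).
ln(177.0/0.14) = 7.1423, ln(2.0/0.14) = 2.6593
V₂ = 13.3 × 7.1423/2.6593 = 13.3 × 2.6858 = 35.7212 m/s

35.72 m/s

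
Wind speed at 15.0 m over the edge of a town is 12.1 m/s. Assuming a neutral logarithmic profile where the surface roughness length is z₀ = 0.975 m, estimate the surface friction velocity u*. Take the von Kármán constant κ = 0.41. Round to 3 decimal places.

u* ≈ 1.815 m/s

Log law: V(z) = (u*/κ) · ln(z/z₀) ⇒ u* = κ · V / ln(z/z₀)
u* = 0.41 × 12.1 / ln(15.0/0.975) = 0.41 × 12.1 / 2.7334
   = 4.9610 / 2.7334 = 1.8150 m/s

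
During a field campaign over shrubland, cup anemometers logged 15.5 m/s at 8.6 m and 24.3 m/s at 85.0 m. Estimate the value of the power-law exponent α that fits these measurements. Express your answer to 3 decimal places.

α ≈ 0.196

Power law: V₂/V₁ = (z₂/z₁)^α ⇒ α = ln(V₂/V₁) / ln(z₂/z₁)
α = ln(24.3/15.5) / ln(85.0/8.6) = ln(1.5677) / ln(9.8837)
  = 0.44964 / 2.29089 = 0.19627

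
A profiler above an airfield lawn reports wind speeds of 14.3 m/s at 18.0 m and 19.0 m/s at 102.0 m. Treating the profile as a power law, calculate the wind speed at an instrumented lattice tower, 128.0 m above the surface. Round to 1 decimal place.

First find α: α = ln(V₂/V₁)/ln(z₂/z₁) = ln(19.0/14.3)/ln(102.0/18.0) = 0.28418/1.73460 = 0.1638
Extrapolate from 102.0 m to 128.0 m: V₃ = 19.0 × (128.0/102.0)^0.1638 = 19.0 × 1.0379 = 19.7201 m/s

19.7 m/s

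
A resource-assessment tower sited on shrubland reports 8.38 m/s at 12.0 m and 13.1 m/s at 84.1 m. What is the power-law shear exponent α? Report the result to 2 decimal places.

Power law: V₂/V₁ = (z₂/z₁)^α ⇒ α = ln(V₂/V₁) / ln(z₂/z₁)
α = ln(13.1/8.38) / ln(84.1/12.0) = ln(1.5632) / ln(7.0083)
  = 0.44676 / 1.94710 = 0.22945

α ≈ 0.23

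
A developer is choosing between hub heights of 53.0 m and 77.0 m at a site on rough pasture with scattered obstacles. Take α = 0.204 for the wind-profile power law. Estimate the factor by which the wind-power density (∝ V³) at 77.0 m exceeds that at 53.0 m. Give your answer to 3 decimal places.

1.257

Speed ratio: V_B/V_A = (z_B/z_A)^α = (77.0/53.0)^0.204 = (1.4528)^0.204 = 1.07917
Power-density ratio: P_B/P_A = (V_B/V_A)³ = (1.07917)³ = 1.25683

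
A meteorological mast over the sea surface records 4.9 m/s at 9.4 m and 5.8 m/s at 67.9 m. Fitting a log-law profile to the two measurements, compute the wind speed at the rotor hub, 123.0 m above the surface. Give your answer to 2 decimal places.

Log law: V ∝ ln(z/z₀). From the pair, with r = V₁/V₂ = 0.84483,
ln z₀ = (ln z₁ − r·ln z₂)/(1 − r) = (2.2407 − 0.84483×4.2180)/0.15517 = -8.5247 → z₀ = 0.0001985 m
V₃ = V₁ · ln(z₃/z₀)/ln(z₁/z₀) = 4.9 × 13.3369/10.7654 = 6.0704 m/s

6.07 m/s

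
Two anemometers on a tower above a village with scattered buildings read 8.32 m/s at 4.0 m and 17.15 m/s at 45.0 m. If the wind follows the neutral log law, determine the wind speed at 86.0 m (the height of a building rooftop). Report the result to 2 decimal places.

Log law: V ∝ ln(z/z₀). From the pair, with r = V₁/V₂ = 0.48513,
ln z₀ = (ln z₁ − r·ln z₂)/(1 − r) = (1.3863 − 0.48513×3.8067)/0.51487 = -0.8943 → z₀ = 0.4089 m
V₃ = V₁ · ln(z₃/z₀)/ln(z₁/z₀) = 8.32 × 5.3486/2.2806 = 19.5129 m/s

19.51 m/s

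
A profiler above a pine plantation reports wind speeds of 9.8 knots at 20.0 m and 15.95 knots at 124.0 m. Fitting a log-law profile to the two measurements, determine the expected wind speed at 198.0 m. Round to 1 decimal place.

17.5 knots

Log law: V ∝ ln(z/z₀). From the pair, with r = V₁/V₂ = 0.61442,
ln z₀ = (ln z₁ − r·ln z₂)/(1 − r) = (2.9957 − 0.61442×4.8203)/0.38558 = 0.0883 → z₀ = 1.092 m
V₃ = V₁ · ln(z₃/z₀)/ln(z₁/z₀) = 9.8 × 5.1999/2.9074 = 17.5274 knots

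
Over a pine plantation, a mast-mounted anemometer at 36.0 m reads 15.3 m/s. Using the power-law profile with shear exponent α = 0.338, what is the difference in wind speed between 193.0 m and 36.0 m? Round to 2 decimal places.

11.69 m/s

Power law: V₂ = V₁ · (z₂/z₁)^α = 15.3 × (5.3611)^0.338 = 26.9886 m/s
ΔV = 26.9886 − 15.3 = 11.6886 m/s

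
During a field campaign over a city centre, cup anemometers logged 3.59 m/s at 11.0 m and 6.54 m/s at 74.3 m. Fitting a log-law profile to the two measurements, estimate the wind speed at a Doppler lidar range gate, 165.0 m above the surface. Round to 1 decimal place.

Log law: V ∝ ln(z/z₀). From the pair, with r = V₁/V₂ = 0.54893,
ln z₀ = (ln z₁ − r·ln z₂)/(1 − r) = (2.3979 − 0.54893×4.3081)/0.45107 = 0.0733 → z₀ = 1.076 m
V₃ = V₁ · ln(z₃/z₀)/ln(z₁/z₀) = 3.59 × 5.0327/2.3246 = 7.7721 m/s

7.8 m/s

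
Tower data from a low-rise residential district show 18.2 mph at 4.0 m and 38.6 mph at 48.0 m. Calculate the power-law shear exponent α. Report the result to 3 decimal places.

α ≈ 0.303

Power law: V₂/V₁ = (z₂/z₁)^α ⇒ α = ln(V₂/V₁) / ln(z₂/z₁)
α = ln(38.6/18.2) / ln(48.0/4.0) = ln(2.1209) / ln(12.0000)
  = 0.75183 / 2.48491 = 0.30256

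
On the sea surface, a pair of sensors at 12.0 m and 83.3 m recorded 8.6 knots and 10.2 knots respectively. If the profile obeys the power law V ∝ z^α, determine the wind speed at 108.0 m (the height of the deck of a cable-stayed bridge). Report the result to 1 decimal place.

First find α: α = ln(V₂/V₁)/ln(z₂/z₁) = ln(10.2/8.6)/ln(83.3/12.0) = 0.17063/1.93754 = 0.0881
Extrapolate from 83.3 m to 108.0 m: V₃ = 10.2 × (108.0/83.3)^0.0881 = 10.2 × 1.0231 = 10.4359 knots

10.4 knots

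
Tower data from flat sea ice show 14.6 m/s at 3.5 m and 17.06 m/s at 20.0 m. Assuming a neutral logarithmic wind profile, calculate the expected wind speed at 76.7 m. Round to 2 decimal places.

18.96 m/s

Log law: V ∝ ln(z/z₀). From the pair, with r = V₁/V₂ = 0.85580,
ln z₀ = (ln z₁ − r·ln z₂)/(1 − r) = (1.2528 − 0.85580×2.9957)/0.14420 = -9.0917 → z₀ = 0.0001126 m
V₃ = V₁ · ln(z₃/z₀)/ln(z₁/z₀) = 14.6 × 13.4316/10.3445 = 18.9571 m/s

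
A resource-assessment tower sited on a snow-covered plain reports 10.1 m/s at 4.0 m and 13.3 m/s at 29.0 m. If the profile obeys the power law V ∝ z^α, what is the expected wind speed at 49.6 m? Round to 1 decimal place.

14.3 m/s

First find α: α = ln(V₂/V₁)/ln(z₂/z₁) = ln(13.3/10.1)/ln(29.0/4.0) = 0.27523/1.98100 = 0.1389
Extrapolate from 29.0 m to 49.6 m: V₃ = 13.3 × (49.6/29.0)^0.1389 = 13.3 × 1.0774 = 14.3296 m/s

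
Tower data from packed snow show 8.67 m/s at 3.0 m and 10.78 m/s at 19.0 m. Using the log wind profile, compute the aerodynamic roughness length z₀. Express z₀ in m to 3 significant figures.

Log law: V(z) ∝ ln(z/z₀). With r = V₁/V₂ = 8.67/10.78 = 0.80427,
r · ln(z₂/z₀) = ln(z₁/z₀) ⇒ ln z₀ = (ln z₁ − r·ln z₂)/(1 − r)
ln z₀ = (1.09861 − 0.80427×2.94444) / 0.19573 = -6.4859
z₀ = exp(-6.4859) = 0.001525 m

z₀ ≈ 0.00152 m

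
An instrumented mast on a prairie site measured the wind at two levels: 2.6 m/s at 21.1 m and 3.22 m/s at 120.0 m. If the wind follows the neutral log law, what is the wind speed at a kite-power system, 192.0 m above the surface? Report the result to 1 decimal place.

Log law: V ∝ ln(z/z₀). From the pair, with r = V₁/V₂ = 0.80745,
ln z₀ = (ln z₁ − r·ln z₂)/(1 − r) = (3.0493 − 0.80745×4.7875)/0.19255 = -4.2400 → z₀ = 0.01441 m
V₃ = V₁ · ln(z₃/z₀)/ln(z₁/z₀) = 2.6 × 9.4975/7.2893 = 3.3876 m/s

3.4 m/s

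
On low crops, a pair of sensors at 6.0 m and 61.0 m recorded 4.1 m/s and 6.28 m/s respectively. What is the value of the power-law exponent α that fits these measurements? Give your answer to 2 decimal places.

α ≈ 0.18

Power law: V₂/V₁ = (z₂/z₁)^α ⇒ α = ln(V₂/V₁) / ln(z₂/z₁)
α = ln(6.28/4.1) / ln(61.0/6.0) = ln(1.5317) / ln(10.1667)
  = 0.42638 / 2.31911 = 0.18386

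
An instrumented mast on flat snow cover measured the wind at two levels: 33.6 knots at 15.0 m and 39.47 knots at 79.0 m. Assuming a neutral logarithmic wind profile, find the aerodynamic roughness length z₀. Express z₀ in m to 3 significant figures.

Log law: V(z) ∝ ln(z/z₀). With r = V₁/V₂ = 33.6/39.47 = 0.85128,
r · ln(z₂/z₀) = ln(z₁/z₀) ⇒ ln z₀ = (ln z₁ − r·ln z₂)/(1 − r)
ln z₀ = (2.70805 − 0.85128×4.36945) / 0.14872 = -6.8018
z₀ = exp(-6.8018) = 0.001112 m

z₀ ≈ 0.00111 m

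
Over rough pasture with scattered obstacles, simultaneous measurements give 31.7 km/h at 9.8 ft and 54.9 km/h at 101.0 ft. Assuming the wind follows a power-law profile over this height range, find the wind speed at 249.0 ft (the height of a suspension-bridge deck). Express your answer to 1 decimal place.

First find α: α = ln(V₂/V₁)/ln(z₂/z₁) = ln(54.9/31.7)/ln(101.0/9.8) = 0.54920/2.33274 = 0.2354
Extrapolate from 101.0 ft to 249.0 ft: V₃ = 54.9 × (249.0/101.0)^0.2354 = 54.9 × 1.2367 = 67.8941 km/h

67.9 km/h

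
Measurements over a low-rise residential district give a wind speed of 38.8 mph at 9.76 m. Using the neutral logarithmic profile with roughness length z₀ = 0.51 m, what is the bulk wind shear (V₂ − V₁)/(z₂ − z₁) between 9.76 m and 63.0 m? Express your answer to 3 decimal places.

0.460 mph/m

Log law: V₂ = V₁ · ln(z₂/z₀)/ln(z₁/z₀) = 38.8 × 4.8165/2.9516 = 63.3138 mph
ΔV/Δz = (63.3138 − 38.8)/(63.0 − 9.76) = 24.5138/53.2400 = 0.46044 mph/m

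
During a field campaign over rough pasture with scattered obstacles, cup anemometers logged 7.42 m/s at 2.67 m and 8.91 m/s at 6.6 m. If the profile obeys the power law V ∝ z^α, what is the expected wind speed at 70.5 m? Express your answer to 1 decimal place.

First find α: α = ln(V₂/V₁)/ln(z₂/z₁) = ln(8.91/7.42)/ln(6.6/2.67) = 0.18300/0.90499 = 0.2022
Extrapolate from 6.6 m to 70.5 m: V₃ = 8.91 × (70.5/6.6)^0.2022 = 8.91 × 1.6144 = 14.3839 m/s

14.4 m/s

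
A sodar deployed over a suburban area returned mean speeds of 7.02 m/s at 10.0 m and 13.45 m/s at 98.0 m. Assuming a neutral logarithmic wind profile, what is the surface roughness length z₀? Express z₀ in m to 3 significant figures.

Log law: V(z) ∝ ln(z/z₀). With r = V₁/V₂ = 7.02/13.45 = 0.52193,
r · ln(z₂/z₀) = ln(z₁/z₀) ⇒ ln z₀ = (ln z₁ − r·ln z₂)/(1 − r)
ln z₀ = (2.30259 − 0.52193×4.58497) / 0.47807 = -0.1892
z₀ = exp(-0.1892) = 0.8276 m

z₀ ≈ 0.828 m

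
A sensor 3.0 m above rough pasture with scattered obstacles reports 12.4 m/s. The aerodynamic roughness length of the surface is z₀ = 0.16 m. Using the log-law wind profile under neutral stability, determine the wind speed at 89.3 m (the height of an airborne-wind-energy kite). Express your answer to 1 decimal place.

Log law: V(z) ∝ ln(z/z₀), so V₂/V₁ = ln(z₂/z₀) / ln(z₁/z₀).
ln(89.3/0.16) = 6.3246, ln(3.0/0.16) = 2.9312
V₂ = 12.4 × 6.3246/2.9312 = 12.4 × 2.1577 = 26.7553 m/s

26.8 m/s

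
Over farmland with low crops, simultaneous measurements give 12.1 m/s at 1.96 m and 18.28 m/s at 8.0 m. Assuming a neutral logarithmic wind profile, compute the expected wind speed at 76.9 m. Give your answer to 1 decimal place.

Log law: V ∝ ln(z/z₀). From the pair, with r = V₁/V₂ = 0.66193,
ln z₀ = (ln z₁ − r·ln z₂)/(1 − r) = (0.6729 − 0.66193×2.0794)/0.33807 = -2.0809 → z₀ = 0.1248 m
V₃ = V₁ · ln(z₃/z₀)/ln(z₁/z₀) = 12.1 × 6.4234/2.7538 = 28.2237 m/s

28.2 m/s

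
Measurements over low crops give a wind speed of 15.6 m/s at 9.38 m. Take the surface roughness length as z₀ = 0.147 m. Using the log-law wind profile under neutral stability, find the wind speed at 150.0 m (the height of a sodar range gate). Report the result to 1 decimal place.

Log law: V(z) ∝ ln(z/z₀), so V₂/V₁ = ln(z₂/z₀) / ln(z₁/z₀).
ln(150.0/0.147) = 6.9280, ln(9.38/0.147) = 4.1559
V₂ = 15.6 × 6.9280/4.1559 = 15.6 × 1.6670 = 26.0055 m/s

26.0 m/s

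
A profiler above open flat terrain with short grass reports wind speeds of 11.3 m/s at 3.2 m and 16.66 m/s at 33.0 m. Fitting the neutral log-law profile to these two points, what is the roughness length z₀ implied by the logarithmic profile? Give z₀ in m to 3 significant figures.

Log law: V(z) ∝ ln(z/z₀). With r = V₁/V₂ = 11.3/16.66 = 0.67827,
r · ln(z₂/z₀) = ln(z₁/z₀) ⇒ ln z₀ = (ln z₁ − r·ln z₂)/(1 − r)
ln z₀ = (1.16315 − 0.67827×3.49651) / 0.32173 = -3.7561
z₀ = exp(-3.7561) = 0.02338 m

z₀ ≈ 0.0234 m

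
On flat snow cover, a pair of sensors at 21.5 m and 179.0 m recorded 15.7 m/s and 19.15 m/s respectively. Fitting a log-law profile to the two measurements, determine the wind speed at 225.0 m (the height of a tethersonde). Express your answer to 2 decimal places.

19.52 m/s

Log law: V ∝ ln(z/z₀). From the pair, with r = V₁/V₂ = 0.81984,
ln z₀ = (ln z₁ − r·ln z₂)/(1 − r) = (3.0681 − 0.81984×5.1874)/0.18016 = -6.5764 → z₀ = 0.001393 m
V₃ = V₁ · ln(z₃/z₀)/ln(z₁/z₀) = 15.7 × 11.9925/9.6445 = 19.5223 m/s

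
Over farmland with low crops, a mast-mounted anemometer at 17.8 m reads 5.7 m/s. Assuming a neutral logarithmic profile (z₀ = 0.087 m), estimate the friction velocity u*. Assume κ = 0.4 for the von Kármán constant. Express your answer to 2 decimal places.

Log law: V(z) = (u*/κ) · ln(z/z₀) ⇒ u* = κ · V / ln(z/z₀)
u* = 0.4 × 5.7 / ln(17.8/0.087) = 0.4 × 5.7 / 5.3210
   = 2.2800 / 5.3210 = 0.4285 m/s

u* ≈ 0.43 m/s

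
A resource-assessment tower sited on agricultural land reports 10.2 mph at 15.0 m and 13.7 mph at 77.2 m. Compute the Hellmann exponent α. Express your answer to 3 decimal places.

α ≈ 0.180

Power law: V₂/V₁ = (z₂/z₁)^α ⇒ α = ln(V₂/V₁) / ln(z₂/z₁)
α = ln(13.7/10.2) / ln(77.2/15.0) = ln(1.3431) / ln(5.1467)
  = 0.29501 / 1.63835 = 0.18006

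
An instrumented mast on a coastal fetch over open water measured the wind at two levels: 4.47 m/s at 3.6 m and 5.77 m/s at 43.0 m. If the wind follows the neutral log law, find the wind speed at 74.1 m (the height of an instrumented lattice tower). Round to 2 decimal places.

Log law: V ∝ ln(z/z₀). From the pair, with r = V₁/V₂ = 0.77470,
ln z₀ = (ln z₁ − r·ln z₂)/(1 − r) = (1.2809 − 0.77470×3.7612)/0.22530 = -7.2474 → z₀ = 0.0007120 m
V₃ = V₁ · ln(z₃/z₀)/ln(z₁/z₀) = 4.47 × 11.5528/8.5283 = 6.0552 m/s

6.06 m/s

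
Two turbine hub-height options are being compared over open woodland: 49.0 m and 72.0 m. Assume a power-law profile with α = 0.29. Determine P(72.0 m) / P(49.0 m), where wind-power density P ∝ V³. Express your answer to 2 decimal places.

1.40

Speed ratio: V_B/V_A = (z_B/z_A)^α = (72.0/49.0)^0.29 = (1.4694)^0.29 = 1.11807
Power-density ratio: P_B/P_A = (V_B/V_A)³ = (1.11807)³ = 1.39768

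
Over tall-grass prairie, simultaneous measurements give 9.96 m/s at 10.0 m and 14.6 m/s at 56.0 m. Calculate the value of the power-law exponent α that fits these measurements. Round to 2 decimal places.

α ≈ 0.22

Power law: V₂/V₁ = (z₂/z₁)^α ⇒ α = ln(V₂/V₁) / ln(z₂/z₁)
α = ln(14.6/9.96) / ln(56.0/10.0) = ln(1.4659) / ln(5.6000)
  = 0.38244 / 1.72277 = 0.22199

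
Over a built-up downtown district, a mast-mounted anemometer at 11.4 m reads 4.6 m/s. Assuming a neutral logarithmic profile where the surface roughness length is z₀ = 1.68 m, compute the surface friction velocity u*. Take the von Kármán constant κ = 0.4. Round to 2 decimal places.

u* ≈ 0.96 m/s

Log law: V(z) = (u*/κ) · ln(z/z₀) ⇒ u* = κ · V / ln(z/z₀)
u* = 0.4 × 4.6 / ln(11.4/1.68) = 0.4 × 4.6 / 1.9148
   = 1.8400 / 1.9148 = 0.9609 m/s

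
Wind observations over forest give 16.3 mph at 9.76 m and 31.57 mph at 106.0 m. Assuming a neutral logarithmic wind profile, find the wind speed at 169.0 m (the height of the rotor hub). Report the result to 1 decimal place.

34.6 mph

Log law: V ∝ ln(z/z₀). From the pair, with r = V₁/V₂ = 0.51631,
ln z₀ = (ln z₁ − r·ln z₂)/(1 − r) = (2.2783 − 0.51631×4.6634)/0.48369 = -0.2677 → z₀ = 0.7651 m
V₃ = V₁ · ln(z₃/z₀)/ln(z₁/z₀) = 16.3 × 5.3976/2.5460 = 34.5563 mph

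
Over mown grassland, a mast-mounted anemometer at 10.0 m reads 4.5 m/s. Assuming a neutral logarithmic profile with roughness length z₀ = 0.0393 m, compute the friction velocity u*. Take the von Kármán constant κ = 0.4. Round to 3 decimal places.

Log law: V(z) = (u*/κ) · ln(z/z₀) ⇒ u* = κ · V / ln(z/z₀)
u* = 0.4 × 4.5 / ln(10.0/0.0393) = 0.4 × 4.5 / 5.5391
   = 1.8000 / 5.5391 = 0.3250 m/s

u* ≈ 0.325 m/s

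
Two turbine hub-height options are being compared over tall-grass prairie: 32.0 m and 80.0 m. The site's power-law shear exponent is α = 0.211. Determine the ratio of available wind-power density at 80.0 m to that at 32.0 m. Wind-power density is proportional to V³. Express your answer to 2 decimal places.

Speed ratio: V_B/V_A = (z_B/z_A)^α = (80.0/32.0)^0.211 = (2.5000)^0.211 = 1.21329
Power-density ratio: P_B/P_A = (V_B/V_A)³ = (1.21329)³ = 1.78606

1.79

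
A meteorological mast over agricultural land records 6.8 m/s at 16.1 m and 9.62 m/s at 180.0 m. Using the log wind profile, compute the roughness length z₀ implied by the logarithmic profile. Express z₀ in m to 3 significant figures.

z₀ ≈ 0.0477 m

Log law: V(z) ∝ ln(z/z₀). With r = V₁/V₂ = 6.8/9.62 = 0.70686,
r · ln(z₂/z₀) = ln(z₁/z₀) ⇒ ln z₀ = (ln z₁ − r·ln z₂)/(1 − r)
ln z₀ = (2.77882 − 0.70686×5.19296) / 0.29314 = -3.0425
z₀ = exp(-3.0425) = 0.04772 m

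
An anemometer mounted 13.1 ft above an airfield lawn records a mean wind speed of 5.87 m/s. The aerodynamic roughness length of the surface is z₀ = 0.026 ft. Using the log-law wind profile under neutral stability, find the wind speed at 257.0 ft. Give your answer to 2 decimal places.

8.68 m/s

Log law: V(z) ∝ ln(z/z₀), so V₂/V₁ = ln(z₂/z₀) / ln(z₁/z₀).
ln(257.0/0.026) = 9.1987, ln(13.1/0.026) = 6.2223
V₂ = 5.87 × 9.1987/6.2223 = 5.87 × 1.4784 = 8.6780 m/s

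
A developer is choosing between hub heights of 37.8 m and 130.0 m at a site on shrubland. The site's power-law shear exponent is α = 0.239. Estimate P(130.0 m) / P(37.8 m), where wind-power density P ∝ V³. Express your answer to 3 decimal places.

Speed ratio: V_B/V_A = (z_B/z_A)^α = (130.0/37.8)^0.239 = (3.4392)^0.239 = 1.34342
Power-density ratio: P_B/P_A = (V_B/V_A)³ = (1.34342)³ = 2.42458

2.425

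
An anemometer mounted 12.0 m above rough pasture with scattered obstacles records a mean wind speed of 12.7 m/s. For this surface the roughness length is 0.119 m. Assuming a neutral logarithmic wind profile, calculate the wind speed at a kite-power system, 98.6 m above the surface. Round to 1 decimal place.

Log law: V(z) ∝ ln(z/z₀), so V₂/V₁ = ln(z₂/z₀) / ln(z₁/z₀).
ln(98.6/0.119) = 6.7197, ln(12.0/0.119) = 4.6135
V₂ = 12.7 × 6.7197/4.6135 = 12.7 × 1.4565 = 18.4978 m/s

18.5 m/s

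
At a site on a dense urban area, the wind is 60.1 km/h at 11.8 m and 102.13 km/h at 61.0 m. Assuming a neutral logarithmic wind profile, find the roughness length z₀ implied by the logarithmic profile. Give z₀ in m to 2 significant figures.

Log law: V(z) ∝ ln(z/z₀). With r = V₁/V₂ = 60.1/102.13 = 0.58847,
r · ln(z₂/z₀) = ln(z₁/z₀) ⇒ ln z₀ = (ln z₁ − r·ln z₂)/(1 − r)
ln z₀ = (2.46810 − 0.58847×4.11087) / 0.41153 = 0.1190
z₀ = exp(0.1190) = 1.126 m

z₀ ≈ 1.1 m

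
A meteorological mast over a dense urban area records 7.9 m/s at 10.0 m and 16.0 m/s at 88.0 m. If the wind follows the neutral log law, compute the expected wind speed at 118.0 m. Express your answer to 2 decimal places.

17.09 m/s

Log law: V ∝ ln(z/z₀). From the pair, with r = V₁/V₂ = 0.49375,
ln z₀ = (ln z₁ − r·ln z₂)/(1 − r) = (2.3026 − 0.49375×4.4773)/0.50625 = 0.1815 → z₀ = 1.199 m
V₃ = V₁ · ln(z₃/z₀)/ln(z₁/z₀) = 7.9 × 4.5892/2.1211 = 17.0926 m/s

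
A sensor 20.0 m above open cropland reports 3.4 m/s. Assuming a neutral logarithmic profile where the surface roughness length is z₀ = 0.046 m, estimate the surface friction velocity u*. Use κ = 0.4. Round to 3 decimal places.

u* ≈ 0.224 m/s

Log law: V(z) = (u*/κ) · ln(z/z₀) ⇒ u* = κ · V / ln(z/z₀)
u* = 0.4 × 3.4 / ln(20.0/0.046) = 0.4 × 3.4 / 6.0748
   = 1.3600 / 6.0748 = 0.2239 m/s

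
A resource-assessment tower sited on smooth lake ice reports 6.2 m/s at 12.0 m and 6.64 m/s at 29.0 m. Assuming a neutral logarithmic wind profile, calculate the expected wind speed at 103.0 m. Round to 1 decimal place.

7.3 m/s

Log law: V ∝ ln(z/z₀). From the pair, with r = V₁/V₂ = 0.93373,
ln z₀ = (ln z₁ − r·ln z₂)/(1 − r) = (2.4849 − 0.93373×3.3673)/0.06627 = -9.9488 → z₀ = 0.00004779 m
V₃ = V₁ · ln(z₃/z₀)/ln(z₁/z₀) = 6.2 × 14.5835/12.4337 = 7.2720 m/s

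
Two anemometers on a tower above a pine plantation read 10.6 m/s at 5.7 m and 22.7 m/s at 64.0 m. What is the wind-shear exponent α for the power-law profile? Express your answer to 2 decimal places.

Power law: V₂/V₁ = (z₂/z₁)^α ⇒ α = ln(V₂/V₁) / ln(z₂/z₁)
α = ln(22.7/10.6) / ln(64.0/5.7) = ln(2.1415) / ln(11.2281)
  = 0.76151 / 2.41842 = 0.31488

α ≈ 0.31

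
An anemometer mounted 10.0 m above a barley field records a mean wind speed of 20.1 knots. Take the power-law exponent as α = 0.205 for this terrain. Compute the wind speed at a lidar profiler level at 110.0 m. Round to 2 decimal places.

32.86 knots

Power-law profile: V₂ = V₁ · (z₂/z₁)^α
V₂ = 20.1 × (110.0/10.0)^0.205 = 20.1 × (11.0000)^0.205
    = 20.1 × 1.6349 = 32.8611 knots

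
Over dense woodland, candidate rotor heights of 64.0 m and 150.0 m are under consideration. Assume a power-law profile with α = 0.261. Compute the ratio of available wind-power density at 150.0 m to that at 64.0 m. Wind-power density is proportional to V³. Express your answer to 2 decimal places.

1.95

Speed ratio: V_B/V_A = (z_B/z_A)^α = (150.0/64.0)^0.261 = (2.3438)^0.261 = 1.24896
Power-density ratio: P_B/P_A = (V_B/V_A)³ = (1.24896)³ = 1.94823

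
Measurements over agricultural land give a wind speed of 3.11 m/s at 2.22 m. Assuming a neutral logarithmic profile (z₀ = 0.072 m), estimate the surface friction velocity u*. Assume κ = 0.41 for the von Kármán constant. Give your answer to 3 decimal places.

u* ≈ 0.372 m/s

Log law: V(z) = (u*/κ) · ln(z/z₀) ⇒ u* = κ · V / ln(z/z₀)
u* = 0.41 × 3.11 / ln(2.22/0.072) = 0.41 × 3.11 / 3.4286
   = 1.2751 / 3.4286 = 0.3719 m/s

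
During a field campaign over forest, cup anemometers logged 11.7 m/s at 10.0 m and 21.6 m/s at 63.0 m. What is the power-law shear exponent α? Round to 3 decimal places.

Power law: V₂/V₁ = (z₂/z₁)^α ⇒ α = ln(V₂/V₁) / ln(z₂/z₁)
α = ln(21.6/11.7) / ln(63.0/10.0) = ln(1.8462) / ln(6.3000)
  = 0.61310 / 1.84055 = 0.33311

α ≈ 0.333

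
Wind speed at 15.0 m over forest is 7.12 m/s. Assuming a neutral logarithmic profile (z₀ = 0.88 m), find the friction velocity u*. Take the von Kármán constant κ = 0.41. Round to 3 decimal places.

Log law: V(z) = (u*/κ) · ln(z/z₀) ⇒ u* = κ · V / ln(z/z₀)
u* = 0.41 × 7.12 / ln(15.0/0.88) = 0.41 × 7.12 / 2.8359
   = 2.9192 / 2.8359 = 1.0294 m/s

u* ≈ 1.029 m/s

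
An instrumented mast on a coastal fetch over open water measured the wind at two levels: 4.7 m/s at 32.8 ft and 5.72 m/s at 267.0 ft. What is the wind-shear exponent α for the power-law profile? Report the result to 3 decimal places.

Power law: V₂/V₁ = (z₂/z₁)^α ⇒ α = ln(V₂/V₁) / ln(z₂/z₁)
α = ln(5.72/4.7) / ln(267.0/32.8) = ln(1.2170) / ln(8.1402)
  = 0.19641 / 2.09682 = 0.09367

α ≈ 0.094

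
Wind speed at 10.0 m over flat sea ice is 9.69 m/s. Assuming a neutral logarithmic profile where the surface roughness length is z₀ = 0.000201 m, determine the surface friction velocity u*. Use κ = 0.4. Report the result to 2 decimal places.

u* ≈ 0.36 m/s

Log law: V(z) = (u*/κ) · ln(z/z₀) ⇒ u* = κ · V / ln(z/z₀)
u* = 0.4 × 9.69 / ln(10.0/0.000201) = 0.4 × 9.69 / 10.8148
   = 3.8760 / 10.8148 = 0.3584 m/s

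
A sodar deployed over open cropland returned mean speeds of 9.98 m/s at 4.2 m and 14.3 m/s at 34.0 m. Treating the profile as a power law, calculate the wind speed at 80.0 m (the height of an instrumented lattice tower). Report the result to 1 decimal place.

First find α: α = ln(V₂/V₁)/ln(z₂/z₁) = ln(14.3/9.98)/ln(34.0/4.2) = 0.35968/2.09128 = 0.1720
Extrapolate from 34.0 m to 80.0 m: V₃ = 14.3 × (80.0/34.0)^0.1720 = 14.3 × 1.1585 = 16.5672 m/s

16.6 m/s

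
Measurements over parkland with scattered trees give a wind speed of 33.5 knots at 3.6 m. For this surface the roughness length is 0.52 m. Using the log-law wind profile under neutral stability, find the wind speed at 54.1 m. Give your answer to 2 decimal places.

Log law: V(z) ∝ ln(z/z₀), so V₂/V₁ = ln(z₂/z₀) / ln(z₁/z₀).
ln(54.1/0.52) = 4.6448, ln(3.6/0.52) = 1.9349
V₂ = 33.5 × 4.6448/1.9349 = 33.5 × 2.4006 = 80.4190 knots

80.42 knots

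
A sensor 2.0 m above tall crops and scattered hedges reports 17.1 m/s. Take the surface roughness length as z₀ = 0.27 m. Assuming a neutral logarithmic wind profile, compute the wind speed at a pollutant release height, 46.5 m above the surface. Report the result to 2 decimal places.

43.97 m/s

Log law: V(z) ∝ ln(z/z₀), so V₂/V₁ = ln(z₂/z₀) / ln(z₁/z₀).
ln(46.5/0.27) = 5.1488, ln(2.0/0.27) = 2.0025
V₂ = 17.1 × 5.1488/2.0025 = 17.1 × 2.5712 = 43.9676 m/s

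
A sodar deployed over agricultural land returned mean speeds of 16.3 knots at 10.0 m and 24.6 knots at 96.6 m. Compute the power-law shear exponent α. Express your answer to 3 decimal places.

α ≈ 0.181

Power law: V₂/V₁ = (z₂/z₁)^α ⇒ α = ln(V₂/V₁) / ln(z₂/z₁)
α = ln(24.6/16.3) / ln(96.6/10.0) = ln(1.5092) / ln(9.6600)
  = 0.41158 / 2.26799 = 0.18147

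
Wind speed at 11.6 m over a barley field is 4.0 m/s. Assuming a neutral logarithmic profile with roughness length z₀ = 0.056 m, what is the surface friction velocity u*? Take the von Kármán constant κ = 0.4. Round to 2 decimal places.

u* ≈ 0.30 m/s

Log law: V(z) = (u*/κ) · ln(z/z₀) ⇒ u* = κ · V / ln(z/z₀)
u* = 0.4 × 4.0 / ln(11.6/0.056) = 0.4 × 4.0 / 5.3334
   = 1.6000 / 5.3334 = 0.3000 m/s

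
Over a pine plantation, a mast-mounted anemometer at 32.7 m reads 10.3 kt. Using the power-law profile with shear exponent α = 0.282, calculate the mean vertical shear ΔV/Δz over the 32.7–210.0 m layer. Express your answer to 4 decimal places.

0.0401 kt/m

Power law: V₂ = V₁ · (z₂/z₁)^α = 10.3 × (6.4220)^0.282 = 17.4021 kt
ΔV/Δz = (17.4021 − 10.3)/(210.0 − 32.7) = 7.1021/177.3000 = 0.04006 kt/m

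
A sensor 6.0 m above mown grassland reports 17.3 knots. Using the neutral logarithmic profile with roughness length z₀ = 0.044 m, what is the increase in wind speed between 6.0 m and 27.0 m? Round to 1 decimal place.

5.3 knots

Log law: V₂ = V₁ · ln(z₂/z₀)/ln(z₁/z₀) = 17.3 × 6.4194/4.9153 = 22.5938 knots
ΔV = 22.5938 − 17.3 = 5.2938 knots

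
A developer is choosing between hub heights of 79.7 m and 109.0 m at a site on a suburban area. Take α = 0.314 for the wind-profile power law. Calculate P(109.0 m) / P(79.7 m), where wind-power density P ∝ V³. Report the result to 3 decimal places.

1.343

Speed ratio: V_B/V_A = (z_B/z_A)^α = (109.0/79.7)^0.314 = (1.3676)^0.314 = 1.10330
Power-density ratio: P_B/P_A = (V_B/V_A)³ = (1.10330)³ = 1.34302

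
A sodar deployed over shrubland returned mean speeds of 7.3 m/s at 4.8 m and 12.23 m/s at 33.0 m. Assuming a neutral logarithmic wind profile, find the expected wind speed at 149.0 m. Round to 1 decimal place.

Log law: V ∝ ln(z/z₀). From the pair, with r = V₁/V₂ = 0.59689,
ln z₀ = (ln z₁ − r·ln z₂)/(1 − r) = (1.5686 − 0.59689×3.4965)/0.40311 = -1.2861 → z₀ = 0.2764 m
V₃ = V₁ · ln(z₃/z₀)/ln(z₁/z₀) = 7.3 × 6.2900/2.8547 = 16.0848 m/s

16.1 m/s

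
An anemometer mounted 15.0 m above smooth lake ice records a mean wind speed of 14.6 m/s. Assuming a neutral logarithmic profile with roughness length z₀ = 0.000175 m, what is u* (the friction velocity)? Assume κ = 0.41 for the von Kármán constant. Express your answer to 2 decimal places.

Log law: V(z) = (u*/κ) · ln(z/z₀) ⇒ u* = κ · V / ln(z/z₀)
u* = 0.41 × 14.6 / ln(15.0/0.000175) = 0.41 × 14.6 / 11.3588
   = 5.9860 / 11.3588 = 0.5270 m/s

u* ≈ 0.53 m/s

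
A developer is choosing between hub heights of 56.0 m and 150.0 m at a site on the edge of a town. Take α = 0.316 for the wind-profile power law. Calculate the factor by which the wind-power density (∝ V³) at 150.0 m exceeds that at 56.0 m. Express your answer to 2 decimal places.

Speed ratio: V_B/V_A = (z_B/z_A)^α = (150.0/56.0)^0.316 = (2.6786)^0.316 = 1.36527
Power-density ratio: P_B/P_A = (V_B/V_A)³ = (1.36527)³ = 2.54479

2.54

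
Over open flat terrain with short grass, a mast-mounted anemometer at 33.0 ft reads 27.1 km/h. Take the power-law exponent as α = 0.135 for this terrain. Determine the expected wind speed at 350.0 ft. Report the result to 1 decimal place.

Power-law profile: V₂ = V₁ · (z₂/z₁)^α
V₂ = 27.1 × (350.0/33.0)^0.135 = 27.1 × (10.6061)^0.135
    = 27.1 × 1.3755 = 37.2751 km/h

37.3 km/h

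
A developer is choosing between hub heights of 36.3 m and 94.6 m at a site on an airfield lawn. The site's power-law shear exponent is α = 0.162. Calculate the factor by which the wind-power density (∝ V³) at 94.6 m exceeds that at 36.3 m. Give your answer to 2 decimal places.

Speed ratio: V_B/V_A = (z_B/z_A)^α = (94.6/36.3)^0.162 = (2.6061)^0.162 = 1.16786
Power-density ratio: P_B/P_A = (V_B/V_A)³ = (1.16786)³ = 1.59283

1.59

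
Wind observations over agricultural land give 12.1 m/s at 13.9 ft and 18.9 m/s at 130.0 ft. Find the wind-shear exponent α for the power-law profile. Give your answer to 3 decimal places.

Power law: V₂/V₁ = (z₂/z₁)^α ⇒ α = ln(V₂/V₁) / ln(z₂/z₁)
α = ln(18.9/12.1) / ln(130.0/13.9) = ln(1.5620) / ln(9.3525)
  = 0.44596 / 2.23565 = 0.19948

α ≈ 0.199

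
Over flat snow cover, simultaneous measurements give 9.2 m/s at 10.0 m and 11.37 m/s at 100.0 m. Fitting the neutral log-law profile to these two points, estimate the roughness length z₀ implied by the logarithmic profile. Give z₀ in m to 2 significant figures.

Log law: V(z) ∝ ln(z/z₀). With r = V₁/V₂ = 9.2/11.37 = 0.80915,
r · ln(z₂/z₀) = ln(z₁/z₀) ⇒ ln z₀ = (ln z₁ − r·ln z₂)/(1 − r)
ln z₀ = (2.30259 − 0.80915×4.60517) / 0.19085 = -7.4595
z₀ = exp(-7.4595) = 0.0005759 m

z₀ ≈ 0.00058 m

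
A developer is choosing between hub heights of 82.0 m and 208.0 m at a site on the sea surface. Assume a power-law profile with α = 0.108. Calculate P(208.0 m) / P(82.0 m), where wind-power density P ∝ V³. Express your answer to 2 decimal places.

1.35

Speed ratio: V_B/V_A = (z_B/z_A)^α = (208.0/82.0)^0.108 = (2.5366)^0.108 = 1.10576
Power-density ratio: P_B/P_A = (V_B/V_A)³ = (1.10576)³ = 1.35200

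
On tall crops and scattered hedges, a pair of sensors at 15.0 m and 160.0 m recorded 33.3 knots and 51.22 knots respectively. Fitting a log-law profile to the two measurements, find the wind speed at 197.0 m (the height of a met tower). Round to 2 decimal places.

52.79 knots

Log law: V ∝ ln(z/z₀). From the pair, with r = V₁/V₂ = 0.65014,
ln z₀ = (ln z₁ − r·ln z₂)/(1 − r) = (2.7081 − 0.65014×5.0752)/0.34986 = -1.6907 → z₀ = 0.1844 m
V₃ = V₁ · ln(z₃/z₀)/ln(z₁/z₀) = 33.3 × 6.9739/4.3987 = 52.7949 knots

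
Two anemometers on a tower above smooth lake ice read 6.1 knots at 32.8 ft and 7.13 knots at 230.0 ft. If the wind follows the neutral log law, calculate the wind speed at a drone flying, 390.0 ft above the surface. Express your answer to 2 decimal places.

Log law: V ∝ ln(z/z₀). From the pair, with r = V₁/V₂ = 0.85554,
ln z₀ = (ln z₁ − r·ln z₂)/(1 − r) = (3.4904 − 0.85554×5.4381)/0.14446 = -8.0442 → z₀ = 0.0003210 ft
V₃ = V₁ · ln(z₃/z₀)/ln(z₁/z₀) = 6.1 × 14.0103/11.5346 = 7.4093 knots

7.41 knots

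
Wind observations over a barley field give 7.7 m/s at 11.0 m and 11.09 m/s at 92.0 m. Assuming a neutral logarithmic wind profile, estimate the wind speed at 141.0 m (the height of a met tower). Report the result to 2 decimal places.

11.77 m/s

Log law: V ∝ ln(z/z₀). From the pair, with r = V₁/V₂ = 0.69432,
ln z₀ = (ln z₁ − r·ln z₂)/(1 − r) = (2.3979 − 0.69432×4.5218)/0.30568 = -2.4263 → z₀ = 0.08836 m
V₃ = V₁ · ln(z₃/z₀)/ln(z₁/z₀) = 7.7 × 7.3750/4.8242 = 11.7715 m/s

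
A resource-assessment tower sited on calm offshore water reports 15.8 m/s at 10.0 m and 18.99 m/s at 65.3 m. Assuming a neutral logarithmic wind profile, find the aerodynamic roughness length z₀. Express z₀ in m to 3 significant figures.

z₀ ≈ 0.000920 m

Log law: V(z) ∝ ln(z/z₀). With r = V₁/V₂ = 15.8/18.99 = 0.83202,
r · ln(z₂/z₀) = ln(z₁/z₀) ⇒ ln z₀ = (ln z₁ − r·ln z₂)/(1 − r)
ln z₀ = (2.30259 − 0.83202×4.17899) / 0.16798 = -6.9912
z₀ = exp(-6.9912) = 0.0009199 m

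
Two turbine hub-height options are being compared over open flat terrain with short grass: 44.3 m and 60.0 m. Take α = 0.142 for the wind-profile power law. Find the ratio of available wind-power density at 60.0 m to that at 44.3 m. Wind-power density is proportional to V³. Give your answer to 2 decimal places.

Speed ratio: V_B/V_A = (z_B/z_A)^α = (60.0/44.3)^0.142 = (1.3544)^0.142 = 1.04402
Power-density ratio: P_B/P_A = (V_B/V_A)³ = (1.04402)³ = 1.13795

1.14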